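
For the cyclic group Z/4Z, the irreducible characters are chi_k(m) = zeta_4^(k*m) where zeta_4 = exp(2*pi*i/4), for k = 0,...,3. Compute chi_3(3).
chi_3(3) = zeta_4^9 = I

Argument: chi_3(3) = zeta_4^(3*3) = zeta_4^9. Since zeta_4^4 = 1, this equals zeta_4^1 = exp(2*pi*i*1/4) = I.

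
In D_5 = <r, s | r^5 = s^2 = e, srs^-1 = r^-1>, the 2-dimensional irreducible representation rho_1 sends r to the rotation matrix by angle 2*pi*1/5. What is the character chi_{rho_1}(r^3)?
chi_{rho_1}(r^3) = 2*cos(2*pi*1*3/5) = -sqrt(5)/2 - 1/2

Reasoning: rho_1(r^3) is rotation by angle 2*pi*1*3/5, whose trace is 2*cos(2*pi*1*3/5) = -sqrt(5)/2 - 1/2.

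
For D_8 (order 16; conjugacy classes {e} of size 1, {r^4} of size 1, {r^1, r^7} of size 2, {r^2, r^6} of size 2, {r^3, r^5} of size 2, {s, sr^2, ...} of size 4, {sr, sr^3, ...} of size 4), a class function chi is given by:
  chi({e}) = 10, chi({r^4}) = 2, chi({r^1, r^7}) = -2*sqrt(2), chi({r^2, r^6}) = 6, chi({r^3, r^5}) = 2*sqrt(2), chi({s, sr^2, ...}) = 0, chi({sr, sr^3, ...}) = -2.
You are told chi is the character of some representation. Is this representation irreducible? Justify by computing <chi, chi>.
Not irreducible (reducible): <chi, chi> = 14 > 1.

Justification: <chi, chi> = (1/|G|) sum_C |C| * |chi(C)|^2 = (1/16)[1*|10|^2 + 1*|2|^2 + 2*|-2*sqrt(2)|^2 + 2*|6|^2 + 2*|2*sqrt(2)|^2 + 4*|0|^2 + 4*|-2|^2]
  = (1/16)[(100) + (4) + (16) + (72) + (16) + (0) + (16)] = 224/16 = 14.
A character is irreducible iff <chi, chi> = 1, so this representation is reducible.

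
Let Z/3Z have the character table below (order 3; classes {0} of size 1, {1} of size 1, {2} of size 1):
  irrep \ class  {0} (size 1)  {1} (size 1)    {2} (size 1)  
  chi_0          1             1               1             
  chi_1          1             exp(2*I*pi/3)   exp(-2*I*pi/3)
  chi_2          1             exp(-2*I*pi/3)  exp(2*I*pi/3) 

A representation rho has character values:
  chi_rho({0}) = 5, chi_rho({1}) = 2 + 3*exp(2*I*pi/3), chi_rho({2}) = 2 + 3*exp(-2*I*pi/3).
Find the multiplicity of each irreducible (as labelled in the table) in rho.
Multiplicities: chi_0: 2, chi_1: 3, chi_2: 0.

Details: Use <chi_rho, chi> = (1/|G|) sum_C |C| * chi_rho(C) * conj(chi(C)) with |G| = 3 for each irreducible chi in the table:
  <chi_rho, chi_0> = (1/3)[1*(5)*conj(1) + 1*(2 + 3*exp(2*I*pi/3))*conj(1) + 1*(2 + 3*exp(-2*I*pi/3))*conj(1)]
      = (1/3)[(5) + (2 + 3*exp(2*I*pi/3)) + (2 + 3*exp(-2*I*pi/3))] = 6/3 = 2
  <chi_rho, chi_1> = (1/3)[1*(5)*conj(1) + 1*(2 + 3*exp(2*I*pi/3))*conj(exp(2*I*pi/3)) + 1*(2 + 3*exp(-2*I*pi/3))*conj(exp(-2*I*pi/3))]
      = (1/3)[(5) + (3 + 2*exp(-2*I*pi/3)) + (3 + 2*exp(2*I*pi/3))] = 9/3 = 3
  <chi_rho, chi_2> = (1/3)[1*(5)*conj(1) + 1*(2 + 3*exp(2*I*pi/3))*conj(exp(-2*I*pi/3)) + 1*(2 + 3*exp(-2*I*pi/3))*conj(exp(2*I*pi/3))]
      = (1/3)[(5) + (3*exp(-2*I*pi/3) + 2*exp(2*I*pi/3)) + (2*exp(-2*I*pi/3) + 3*exp(2*I*pi/3))] = 0/3 = 0
(Exp terms are combined using exp(i*s)*conj(exp(i*t)) = exp(i*(s-t)), and sums of them are collapsed using the identity that for every m > 1 the m distinct m-th roots of unity sum to 0, e.g. 1 + exp(2*I*pi/3) + exp(-2*I*pi/3) = 0.)
Dimension check: dim(rho) = sum (mult * dim) = 2*1 + 3*1 + 0*1 = 5 = chi_rho(e) = 5.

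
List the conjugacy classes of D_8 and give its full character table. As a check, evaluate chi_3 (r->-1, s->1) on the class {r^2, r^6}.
Conjugacy classes: {e} of size 1, {r^4} of size 1, {r^1, r^7} of size 2, {r^2, r^6} of size 2, {r^3, r^5} of size 2, {s, sr^2, ...} of size 4, {sr, sr^3, ...} of size 4.
Character table:
  irrep \ class              {e} (size 1)  {r^4} (size 1)  {r^1, r^7} (size 2)  {r^2, r^6} (size 2)  {r^3, r^5} (size 2)  {s, sr^2, ...} (size 4)  {sr, sr^3, ...} (size 4)
  chi_1 (triv)               1             1               1                    1                    1                    1                        1                       
  chi_2 (sign: r->1, s->-1)  1             1               1                    1                    1                    -1                       -1                      
  chi_3 (r->-1, s->1)        1             1               -1                   1                    -1                   1                        -1                      
  chi_4 (r->-1, s->-1)       1             1               -1                   1                    -1                   -1                       1                       
  chi_5 (2d, j=1)            2             -2              sqrt(2)              0                    -sqrt(2)             0                        0                       
  chi_6 (2d, j=2)            2             2               0                    -2                   0                    0                        0                       
  chi_7 (2d, j=3)            2             -2              -sqrt(2)             0                    sqrt(2)              0                        0                       

Spot check: chi_3 (r->-1, s->1) on {r^2, r^6} = 1.

Justification: D_8 has order 2*8 = 16 with 7 conjugacy classes, hence 7 irreducibles. Sum of squared dims 1 + 1 + 1 + 1 + 4 + 4 + 4 = 16 = |G|. Linear characters come from the abelianisation; the 2-dimensional irreps have character r^k -> 2*cos(2*pi*j*k/8), reflections -> 0.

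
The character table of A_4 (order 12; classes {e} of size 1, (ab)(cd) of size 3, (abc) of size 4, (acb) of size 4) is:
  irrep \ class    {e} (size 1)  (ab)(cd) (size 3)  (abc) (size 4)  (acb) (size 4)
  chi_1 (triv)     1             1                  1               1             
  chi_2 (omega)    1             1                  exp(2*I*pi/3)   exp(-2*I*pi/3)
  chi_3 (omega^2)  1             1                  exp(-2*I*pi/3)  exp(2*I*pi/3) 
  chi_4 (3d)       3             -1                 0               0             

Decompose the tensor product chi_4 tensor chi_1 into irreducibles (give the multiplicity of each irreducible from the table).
chi_4 tensor chi_1 = chi_4 (all other irreducibles have multiplicity 0).

Details: The character of a tensor product is the pointwise product (chi_4 * chi_1)(C) = chi_4(C) * chi_1(C):
  {e}: (3)*(1), (ab)(cd): (-1)*(1), (abc): (0)*(1), (acb): (0)*(1)
so (chi_4 * chi_1) takes values
  {e} -> 3, (ab)(cd) -> -1, (abc) -> 0, (acb) -> 0.
Now take the inner product of this character with each irreducible chi from the table, <chi_4*chi_1, chi> = (1/12) sum_C |C| (chi_4*chi_1)(C) conj(chi(C)):
  <chi_4*chi_1, chi_1> = (1/12)[1*(3)*conj(1) + 3*(-1)*conj(1) + 4*(0)*conj(1) + 4*(0)*conj(1)]
      = (1/12)[(3) + (-3) + (0) + (0)] = 0/12 = 0
  <chi_4*chi_1, chi_2> = (1/12)[1*(3)*conj(1) + 3*(-1)*conj(1) + 4*(0)*conj(exp(2*I*pi/3)) + 4*(0)*conj(exp(-2*I*pi/3))]
      = (1/12)[(3) + (-3) + (0) + (0)] = 0/12 = 0
  <chi_4*chi_1, chi_3> = (1/12)[1*(3)*conj(1) + 3*(-1)*conj(1) + 4*(0)*conj(exp(-2*I*pi/3)) + 4*(0)*conj(exp(2*I*pi/3))]
      = (1/12)[(3) + (-3) + (0) + (0)] = 0/12 = 0
  <chi_4*chi_1, chi_4> = (1/12)[1*(3)*conj(3) + 3*(-1)*conj(-1) + 4*(0)*conj(0) + 4*(0)*conj(0)]
      = (1/12)[(9) + (3) + (0) + (0)] = 12/12 = 1
(Exp terms are combined using exp(i*s)*conj(exp(i*t)) = exp(i*(s-t)), and sums of them are collapsed using the identity that for every m > 1 the m distinct m-th roots of unity sum to 0, e.g. 1 + exp(2*I*pi/3) + exp(-2*I*pi/3) = 0.)
Hence the multiplicities are chi_4: 1. Dimension check: dim(chi_4)*dim(chi_1) = 3*1 = 3 and sum (mult * dim) = 1*3 = 3.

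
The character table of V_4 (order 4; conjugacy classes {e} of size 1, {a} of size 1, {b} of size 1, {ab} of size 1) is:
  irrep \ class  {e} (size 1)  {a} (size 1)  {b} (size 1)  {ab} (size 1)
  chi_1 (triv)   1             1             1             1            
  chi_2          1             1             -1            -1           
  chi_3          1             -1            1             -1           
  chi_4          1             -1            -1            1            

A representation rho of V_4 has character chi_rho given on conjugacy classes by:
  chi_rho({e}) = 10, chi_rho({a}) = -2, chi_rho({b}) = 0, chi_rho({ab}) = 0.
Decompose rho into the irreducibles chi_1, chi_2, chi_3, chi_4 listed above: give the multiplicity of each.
Multiplicities: chi_1: 2, chi_2: 2, chi_3: 3, chi_4: 3.

Reasoning: Use <chi_rho, chi> = (1/|G|) sum_C |C| * chi_rho(C) * conj(chi(C)) with |G| = 4 for each irreducible chi in the table:
  <chi_rho, chi_1> = (1/4)[1*(10)*conj(1) + 1*(-2)*conj(1) + 1*(0)*conj(1) + 1*(0)*conj(1)]
      = (1/4)[(10) + (-2) + (0) + (0)] = 8/4 = 2
  <chi_rho, chi_2> = (1/4)[1*(10)*conj(1) + 1*(-2)*conj(1) + 1*(0)*conj(-1) + 1*(0)*conj(-1)]
      = (1/4)[(10) + (-2) + (0) + (0)] = 8/4 = 2
  <chi_rho, chi_3> = (1/4)[1*(10)*conj(1) + 1*(-2)*conj(-1) + 1*(0)*conj(1) + 1*(0)*conj(-1)]
      = (1/4)[(10) + (2) + (0) + (0)] = 12/4 = 3
  <chi_rho, chi_4> = (1/4)[1*(10)*conj(1) + 1*(-2)*conj(-1) + 1*(0)*conj(-1) + 1*(0)*conj(1)]
      = (1/4)[(10) + (2) + (0) + (0)] = 12/4 = 3
Dimension check: dim(rho) = sum (mult * dim) = 2*1 + 2*1 + 3*1 + 3*1 = 10 = chi_rho(e) = 10.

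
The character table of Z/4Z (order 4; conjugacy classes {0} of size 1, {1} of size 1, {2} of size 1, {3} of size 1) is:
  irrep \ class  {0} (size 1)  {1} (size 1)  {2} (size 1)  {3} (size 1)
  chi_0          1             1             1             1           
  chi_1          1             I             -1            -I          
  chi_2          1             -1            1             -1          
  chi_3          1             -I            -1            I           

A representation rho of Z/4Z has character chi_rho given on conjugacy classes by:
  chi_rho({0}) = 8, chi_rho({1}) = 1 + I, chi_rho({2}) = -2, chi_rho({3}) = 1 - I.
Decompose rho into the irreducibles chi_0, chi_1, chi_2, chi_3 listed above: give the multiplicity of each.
Multiplicities: chi_0: 2, chi_1: 3, chi_2: 1, chi_3: 2.

Derivation: Use <chi_rho, chi> = (1/|G|) sum_C |C| * chi_rho(C) * conj(chi(C)) with |G| = 4 for each irreducible chi in the table:
  <chi_rho, chi_0> = (1/4)[1*(8)*conj(1) + 1*(1 + I)*conj(1) + 1*(-2)*conj(1) + 1*(1 - I)*conj(1)]
      = (1/4)[(8) + (1 + I) + (-2) + (1 - I)] = 8/4 = 2
  <chi_rho, chi_1> = (1/4)[1*(8)*conj(1) + 1*(1 + I)*conj(I) + 1*(-2)*conj(-1) + 1*(1 - I)*conj(-I)]
      = (1/4)[(8) + (1 - I) + (2) + (1 + I)] = 12/4 = 3
  <chi_rho, chi_2> = (1/4)[1*(8)*conj(1) + 1*(1 + I)*conj(-1) + 1*(-2)*conj(1) + 1*(1 - I)*conj(-1)]
      = (1/4)[(8) + (-1 - I) + (-2) + (-1 + I)] = 4/4 = 1
  <chi_rho, chi_3> = (1/4)[1*(8)*conj(1) + 1*(1 + I)*conj(-I) + 1*(-2)*conj(-1) + 1*(1 - I)*conj(I)]
      = (1/4)[(8) + (-1 + I) + (2) + (-1 - I)] = 8/4 = 2
(Exp terms are combined using exp(i*s)*conj(exp(i*t)) = exp(i*(s-t)), and sums of them are collapsed using the identity that for every m > 1 the m distinct m-th roots of unity sum to 0, e.g. 1 + exp(2*I*pi/3) + exp(-2*I*pi/3) = 0.)
Dimension check: dim(rho) = sum (mult * dim) = 2*1 + 3*1 + 1*1 + 2*1 = 8 = chi_rho(e) = 8.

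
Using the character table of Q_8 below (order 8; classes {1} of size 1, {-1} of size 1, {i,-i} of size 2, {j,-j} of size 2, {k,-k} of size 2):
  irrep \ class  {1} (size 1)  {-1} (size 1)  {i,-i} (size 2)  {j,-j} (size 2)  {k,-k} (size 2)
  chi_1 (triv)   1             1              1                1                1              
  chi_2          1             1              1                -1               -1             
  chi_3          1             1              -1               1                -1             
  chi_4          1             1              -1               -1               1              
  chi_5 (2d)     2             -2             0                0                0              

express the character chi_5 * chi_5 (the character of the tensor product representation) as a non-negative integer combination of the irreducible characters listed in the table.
chi_5 tensor chi_5 = chi_1 + chi_2 + chi_3 + chi_4 (all other irreducibles have multiplicity 0).

Explanation: The character of a tensor product is the pointwise product (chi_5 * chi_5)(C) = chi_5(C) * chi_5(C):
  {1}: (2)*(2), {-1}: (-2)*(-2), {i,-i}: (0)*(0), {j,-j}: (0)*(0), {k,-k}: (0)*(0)
so (chi_5 * chi_5) takes values
  {1} -> 4, {-1} -> 4, {i,-i} -> 0, {j,-j} -> 0, {k,-k} -> 0.
Now take the inner product of this character with each irreducible chi from the table, <chi_5*chi_5, chi> = (1/8) sum_C |C| (chi_5*chi_5)(C) conj(chi(C)):
  <chi_5*chi_5, chi_1> = (1/8)[1*(4)*conj(1) + 1*(4)*conj(1) + 2*(0)*conj(1) + 2*(0)*conj(1) + 2*(0)*conj(1)]
      = (1/8)[(4) + (4) + (0) + (0) + (0)] = 8/8 = 1
  <chi_5*chi_5, chi_2> = (1/8)[1*(4)*conj(1) + 1*(4)*conj(1) + 2*(0)*conj(1) + 2*(0)*conj(-1) + 2*(0)*conj(-1)]
      = (1/8)[(4) + (4) + (0) + (0) + (0)] = 8/8 = 1
  <chi_5*chi_5, chi_3> = (1/8)[1*(4)*conj(1) + 1*(4)*conj(1) + 2*(0)*conj(-1) + 2*(0)*conj(1) + 2*(0)*conj(-1)]
      = (1/8)[(4) + (4) + (0) + (0) + (0)] = 8/8 = 1
  <chi_5*chi_5, chi_4> = (1/8)[1*(4)*conj(1) + 1*(4)*conj(1) + 2*(0)*conj(-1) + 2*(0)*conj(-1) + 2*(0)*conj(1)]
      = (1/8)[(4) + (4) + (0) + (0) + (0)] = 8/8 = 1
  <chi_5*chi_5, chi_5> = (1/8)[1*(4)*conj(2) + 1*(4)*conj(-2) + 2*(0)*conj(0) + 2*(0)*conj(0) + 2*(0)*conj(0)]
      = (1/8)[(8) + (-8) + (0) + (0) + (0)] = 0/8 = 0
Hence the multiplicities are chi_1: 1, chi_2: 1, chi_3: 1, chi_4: 1. Dimension check: dim(chi_5)*dim(chi_5) = 2*2 = 4 and sum (mult * dim) = 1*1 + 1*1 + 1*1 + 1*1 = 4.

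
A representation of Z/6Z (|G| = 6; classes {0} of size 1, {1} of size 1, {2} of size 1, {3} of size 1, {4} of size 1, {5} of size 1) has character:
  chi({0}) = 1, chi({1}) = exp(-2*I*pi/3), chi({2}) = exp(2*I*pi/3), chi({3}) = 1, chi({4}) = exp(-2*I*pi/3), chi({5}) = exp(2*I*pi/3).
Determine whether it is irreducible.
Irreducible: <chi, chi> = 1.

Justification: <chi, chi> = (1/|G|) sum_C |C| * |chi(C)|^2 = (1/6)[1*|1|^2 + 1*|exp(-2*I*pi/3)|^2 + 1*|exp(2*I*pi/3)|^2 + 1*|1|^2 + 1*|exp(-2*I*pi/3)|^2 + 1*|exp(2*I*pi/3)|^2]
  = (1/6)[(1) + (1) + (1) + (1) + (1) + (1)] = 6/6 = 1.
(Exp terms are combined using exp(i*s)*conj(exp(i*t)) = exp(i*(s-t)), and sums of them are collapsed using the identity that for every m > 1 the m distinct m-th roots of unity sum to 0, e.g. 1 + exp(2*I*pi/3) + exp(-2*I*pi/3) = 0.)
A character is irreducible iff <chi, chi> = 1, so this representation is irreducible.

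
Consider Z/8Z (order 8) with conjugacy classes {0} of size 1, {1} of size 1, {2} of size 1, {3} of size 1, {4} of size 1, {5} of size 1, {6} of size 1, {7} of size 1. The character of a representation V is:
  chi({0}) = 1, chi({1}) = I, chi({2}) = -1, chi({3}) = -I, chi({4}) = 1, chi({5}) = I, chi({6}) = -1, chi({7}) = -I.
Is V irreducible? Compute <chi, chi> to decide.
Irreducible: <chi, chi> = 1.

Explanation: <chi, chi> = (1/|G|) sum_C |C| * |chi(C)|^2 = (1/8)[1*|1|^2 + 1*|I|^2 + 1*|-1|^2 + 1*|-I|^2 + 1*|1|^2 + 1*|I|^2 + 1*|-1|^2 + 1*|-I|^2]
  = (1/8)[(1) + (1) + (1) + (1) + (1) + (1) + (1) + (1)] = 8/8 = 1.
(Exp terms are combined using exp(i*s)*conj(exp(i*t)) = exp(i*(s-t)), and sums of them are collapsed using the identity that for every m > 1 the m distinct m-th roots of unity sum to 0, e.g. 1 + exp(2*I*pi/3) + exp(-2*I*pi/3) = 0.)
A character is irreducible iff <chi, chi> = 1, so this representation is irreducible.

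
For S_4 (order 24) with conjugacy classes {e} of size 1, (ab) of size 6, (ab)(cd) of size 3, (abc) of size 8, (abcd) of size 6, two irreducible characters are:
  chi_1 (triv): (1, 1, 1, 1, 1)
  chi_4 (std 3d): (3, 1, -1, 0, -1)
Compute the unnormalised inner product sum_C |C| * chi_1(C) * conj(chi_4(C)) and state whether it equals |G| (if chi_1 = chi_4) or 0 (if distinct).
Sum = 0; so <chi_1, chi_4> = 0 (distinct irreducibles are orthogonal).

Details: Compute term by term over conjugacy classes (|C| * chi_1(C) * conj(chi_4(C))):
  1*(1)*conj(3) + 6*(1)*conj(1) + 3*(1)*conj(-1) + 8*(1)*conj(0) + 6*(1)*conj(-1)
  = (3) + (6) + (-3) + (0) + (-6)
  = 0.
Dividing by |G| = 24 gives 0/24 = 0, matching the row-orthogonality relation <chi_1, chi_4> = [chi_1 = chi_4].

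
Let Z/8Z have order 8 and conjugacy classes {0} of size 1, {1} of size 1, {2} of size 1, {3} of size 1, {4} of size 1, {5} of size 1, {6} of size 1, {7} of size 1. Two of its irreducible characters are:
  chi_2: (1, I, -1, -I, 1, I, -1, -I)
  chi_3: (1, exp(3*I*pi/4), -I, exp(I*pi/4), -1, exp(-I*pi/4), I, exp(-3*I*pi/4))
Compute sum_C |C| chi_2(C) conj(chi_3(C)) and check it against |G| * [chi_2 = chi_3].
Sum = 0; so <chi_2, chi_3> = 0 (distinct irreducibles are orthogonal).

Justification: Compute term by term over conjugacy classes (|C| * chi_2(C) * conj(chi_3(C))):
  1*(1)*conj(1) + 1*(I)*conj(exp(3*I*pi/4)) + 1*(-1)*conj(-I) + 1*(-I)*conj(exp(I*pi/4)) + 1*(1)*conj(-1) + 1*(I)*conj(exp(-I*pi/4)) + 1*(-1)*conj(I) + 1*(-I)*conj(exp(-3*I*pi/4))
  = (1) + (exp(-I*pi/4)) + (-I) + (-exp(I*pi/4)) + (-1) + (exp(3*I*pi/4)) + (I) + (-exp(-3*I*pi/4))
  = 0.
(Exp terms are combined using exp(i*s)*conj(exp(i*t)) = exp(i*(s-t)), and sums of them are collapsed using the identity that for every m > 1 the m distinct m-th roots of unity sum to 0, e.g. 1 + exp(2*I*pi/3) + exp(-2*I*pi/3) = 0.)
Dividing by |G| = 8 gives 0/8 = 0, matching the row-orthogonality relation <chi_2, chi_3> = [chi_2 = chi_3].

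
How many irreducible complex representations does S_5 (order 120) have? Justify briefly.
7

Reasoning: The number of irreducible complex representations of a finite group equals its number of conjugacy classes. Conjugacy classes in S_5 correspond to cycle types, i.e. partitions of 5; there are p(5) = 7 of them, so S_5 (order 120) has exactly 7 irreducible complex representations.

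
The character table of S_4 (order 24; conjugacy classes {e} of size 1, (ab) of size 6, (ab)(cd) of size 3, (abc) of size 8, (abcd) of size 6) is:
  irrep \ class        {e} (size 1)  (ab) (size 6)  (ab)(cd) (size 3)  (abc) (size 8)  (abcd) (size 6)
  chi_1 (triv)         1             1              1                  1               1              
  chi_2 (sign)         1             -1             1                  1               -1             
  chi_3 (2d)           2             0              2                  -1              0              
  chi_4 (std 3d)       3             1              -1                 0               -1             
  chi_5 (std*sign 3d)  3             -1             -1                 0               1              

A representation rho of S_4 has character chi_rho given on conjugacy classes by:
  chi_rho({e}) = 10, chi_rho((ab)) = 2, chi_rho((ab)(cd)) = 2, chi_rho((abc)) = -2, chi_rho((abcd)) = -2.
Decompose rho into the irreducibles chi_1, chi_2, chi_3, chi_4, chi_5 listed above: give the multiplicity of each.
Multiplicities: chi_1: 0, chi_2: 0, chi_3: 2, chi_4: 2, chi_5: 0.

Solution. Use <chi_rho, chi> = (1/|G|) sum_C |C| * chi_rho(C) * conj(chi(C)) with |G| = 24 for each irreducible chi in the table:
  <chi_rho, chi_1> = (1/24)[1*(10)*conj(1) + 6*(2)*conj(1) + 3*(2)*conj(1) + 8*(-2)*conj(1) + 6*(-2)*conj(1)]
      = (1/24)[(10) + (12) + (6) + (-16) + (-12)] = 0/24 = 0
  <chi_rho, chi_2> = (1/24)[1*(10)*conj(1) + 6*(2)*conj(-1) + 3*(2)*conj(1) + 8*(-2)*conj(1) + 6*(-2)*conj(-1)]
      = (1/24)[(10) + (-12) + (6) + (-16) + (12)] = 0/24 = 0
  <chi_rho, chi_3> = (1/24)[1*(10)*conj(2) + 6*(2)*conj(0) + 3*(2)*conj(2) + 8*(-2)*conj(-1) + 6*(-2)*conj(0)]
      = (1/24)[(20) + (0) + (12) + (16) + (0)] = 48/24 = 2
  <chi_rho, chi_4> = (1/24)[1*(10)*conj(3) + 6*(2)*conj(1) + 3*(2)*conj(-1) + 8*(-2)*conj(0) + 6*(-2)*conj(-1)]
      = (1/24)[(30) + (12) + (-6) + (0) + (12)] = 48/24 = 2
  <chi_rho, chi_5> = (1/24)[1*(10)*conj(3) + 6*(2)*conj(-1) + 3*(2)*conj(-1) + 8*(-2)*conj(0) + 6*(-2)*conj(1)]
      = (1/24)[(30) + (-12) + (-6) + (0) + (-12)] = 0/24 = 0
Dimension check: dim(rho) = sum (mult * dim) = 0*1 + 0*1 + 2*2 + 2*3 + 0*3 = 10 = chi_rho(e) = 10.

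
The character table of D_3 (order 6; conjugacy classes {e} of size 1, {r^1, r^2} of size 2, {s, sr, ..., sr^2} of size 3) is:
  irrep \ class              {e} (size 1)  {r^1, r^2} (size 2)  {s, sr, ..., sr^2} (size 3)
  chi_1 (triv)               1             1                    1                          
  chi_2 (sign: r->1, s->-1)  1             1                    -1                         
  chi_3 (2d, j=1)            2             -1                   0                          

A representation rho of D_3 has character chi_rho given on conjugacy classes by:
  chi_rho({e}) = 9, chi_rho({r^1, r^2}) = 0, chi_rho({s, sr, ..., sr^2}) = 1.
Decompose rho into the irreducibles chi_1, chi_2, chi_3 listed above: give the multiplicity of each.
Multiplicities: chi_1: 2, chi_2: 1, chi_3: 3.

Proof sketch: Use <chi_rho, chi> = (1/|G|) sum_C |C| * chi_rho(C) * conj(chi(C)) with |G| = 6 for each irreducible chi in the table:
  <chi_rho, chi_1> = (1/6)[1*(9)*conj(1) + 2*(0)*conj(1) + 3*(1)*conj(1)]
      = (1/6)[(9) + (0) + (3)] = 12/6 = 2
  <chi_rho, chi_2> = (1/6)[1*(9)*conj(1) + 2*(0)*conj(1) + 3*(1)*conj(-1)]
      = (1/6)[(9) + (0) + (-3)] = 6/6 = 1
  <chi_rho, chi_3> = (1/6)[1*(9)*conj(2) + 2*(0)*conj(-1) + 3*(1)*conj(0)]
      = (1/6)[(18) + (0) + (0)] = 18/6 = 3
Dimension check: dim(rho) = sum (mult * dim) = 2*1 + 1*1 + 3*2 = 9 = chi_rho(e) = 9.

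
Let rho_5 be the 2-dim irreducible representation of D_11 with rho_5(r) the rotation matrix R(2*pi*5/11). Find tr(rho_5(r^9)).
chi_{rho_5}(r^9) = 2*cos(2*pi*5*9/11) = 2*cos(90*pi/11)

Solution. rho_5(r^9) is rotation by angle 2*pi*5*9/11, whose trace is 2*cos(2*pi*5*9/11) = 2*cos(90*pi/11).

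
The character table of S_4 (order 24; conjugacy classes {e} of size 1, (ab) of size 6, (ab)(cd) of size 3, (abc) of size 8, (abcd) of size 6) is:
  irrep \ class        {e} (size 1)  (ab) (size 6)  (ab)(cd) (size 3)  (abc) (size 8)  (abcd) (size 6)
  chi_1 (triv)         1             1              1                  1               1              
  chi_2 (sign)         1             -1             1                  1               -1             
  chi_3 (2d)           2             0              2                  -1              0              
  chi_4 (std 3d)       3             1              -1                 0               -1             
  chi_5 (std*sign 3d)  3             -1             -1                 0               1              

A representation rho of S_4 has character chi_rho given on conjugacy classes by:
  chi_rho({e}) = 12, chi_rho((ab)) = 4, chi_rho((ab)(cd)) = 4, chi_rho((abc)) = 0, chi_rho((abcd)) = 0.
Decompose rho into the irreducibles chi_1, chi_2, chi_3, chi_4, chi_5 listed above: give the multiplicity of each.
Multiplicities: chi_1: 2, chi_2: 0, chi_3: 2, chi_4: 2, chi_5: 0.

Proof sketch: Use <chi_rho, chi> = (1/|G|) sum_C |C| * chi_rho(C) * conj(chi(C)) with |G| = 24 for each irreducible chi in the table:
  <chi_rho, chi_1> = (1/24)[1*(12)*conj(1) + 6*(4)*conj(1) + 3*(4)*conj(1) + 8*(0)*conj(1) + 6*(0)*conj(1)]
      = (1/24)[(12) + (24) + (12) + (0) + (0)] = 48/24 = 2
  <chi_rho, chi_2> = (1/24)[1*(12)*conj(1) + 6*(4)*conj(-1) + 3*(4)*conj(1) + 8*(0)*conj(1) + 6*(0)*conj(-1)]
      = (1/24)[(12) + (-24) + (12) + (0) + (0)] = 0/24 = 0
  <chi_rho, chi_3> = (1/24)[1*(12)*conj(2) + 6*(4)*conj(0) + 3*(4)*conj(2) + 8*(0)*conj(-1) + 6*(0)*conj(0)]
      = (1/24)[(24) + (0) + (24) + (0) + (0)] = 48/24 = 2
  <chi_rho, chi_4> = (1/24)[1*(12)*conj(3) + 6*(4)*conj(1) + 3*(4)*conj(-1) + 8*(0)*conj(0) + 6*(0)*conj(-1)]
      = (1/24)[(36) + (24) + (-12) + (0) + (0)] = 48/24 = 2
  <chi_rho, chi_5> = (1/24)[1*(12)*conj(3) + 6*(4)*conj(-1) + 3*(4)*conj(-1) + 8*(0)*conj(0) + 6*(0)*conj(1)]
      = (1/24)[(36) + (-24) + (-12) + (0) + (0)] = 0/24 = 0
Dimension check: dim(rho) = sum (mult * dim) = 2*1 + 0*1 + 2*2 + 2*3 + 0*3 = 12 = chi_rho(e) = 12.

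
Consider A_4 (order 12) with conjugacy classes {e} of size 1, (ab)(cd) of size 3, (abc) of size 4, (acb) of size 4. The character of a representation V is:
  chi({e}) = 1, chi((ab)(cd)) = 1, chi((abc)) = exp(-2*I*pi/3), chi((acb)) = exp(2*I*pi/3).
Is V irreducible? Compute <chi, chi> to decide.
Irreducible: <chi, chi> = 1.

Argument: <chi, chi> = (1/|G|) sum_C |C| * |chi(C)|^2 = (1/12)[1*|1|^2 + 3*|1|^2 + 4*|exp(-2*I*pi/3)|^2 + 4*|exp(2*I*pi/3)|^2]
  = (1/12)[(1) + (3) + (4) + (4)] = 12/12 = 1.
(Exp terms are combined using exp(i*s)*conj(exp(i*t)) = exp(i*(s-t)), and sums of them are collapsed using the identity that for every m > 1 the m distinct m-th roots of unity sum to 0, e.g. 1 + exp(2*I*pi/3) + exp(-2*I*pi/3) = 0.)
A character is irreducible iff <chi, chi> = 1, so this representation is irreducible.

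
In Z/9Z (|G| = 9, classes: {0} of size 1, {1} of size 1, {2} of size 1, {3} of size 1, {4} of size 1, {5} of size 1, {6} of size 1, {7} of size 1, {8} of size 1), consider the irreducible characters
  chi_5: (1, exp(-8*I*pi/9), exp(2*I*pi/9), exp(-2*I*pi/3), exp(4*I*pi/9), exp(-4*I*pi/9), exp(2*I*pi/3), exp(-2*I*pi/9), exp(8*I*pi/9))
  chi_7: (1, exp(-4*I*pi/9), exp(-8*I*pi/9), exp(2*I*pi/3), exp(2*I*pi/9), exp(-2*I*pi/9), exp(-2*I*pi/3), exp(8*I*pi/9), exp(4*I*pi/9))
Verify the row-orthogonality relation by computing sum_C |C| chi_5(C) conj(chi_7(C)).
Sum = 0; so <chi_5, chi_7> = 0 (distinct irreducibles are orthogonal).

Working: Compute term by term over conjugacy classes (|C| * chi_5(C) * conj(chi_7(C))):
  1*(1)*conj(1) + 1*(exp(-8*I*pi/9))*conj(exp(-4*I*pi/9)) + 1*(exp(2*I*pi/9))*conj(exp(-8*I*pi/9)) + 1*(exp(-2*I*pi/3))*conj(exp(2*I*pi/3)) + 1*(exp(4*I*pi/9))*conj(exp(2*I*pi/9)) + 1*(exp(-4*I*pi/9))*conj(exp(-2*I*pi/9)) + 1*(exp(2*I*pi/3))*conj(exp(-2*I*pi/3)) + 1*(exp(-2*I*pi/9))*conj(exp(8*I*pi/9)) + 1*(exp(8*I*pi/9))*conj(exp(4*I*pi/9))
  = (1) + (exp(-4*I*pi/9)) + (exp(-8*I*pi/9)) + (exp(2*I*pi/3)) + (exp(2*I*pi/9)) + (exp(-2*I*pi/9)) + (exp(-2*I*pi/3)) + (exp(8*I*pi/9)) + (exp(4*I*pi/9))
  = 0.
(Exp terms are combined using exp(i*s)*conj(exp(i*t)) = exp(i*(s-t)), and sums of them are collapsed using the identity that for every m > 1 the m distinct m-th roots of unity sum to 0, e.g. 1 + exp(2*I*pi/3) + exp(-2*I*pi/3) = 0.)
Dividing by |G| = 9 gives 0/9 = 0, matching the row-orthogonality relation <chi_5, chi_7> = [chi_5 = chi_7].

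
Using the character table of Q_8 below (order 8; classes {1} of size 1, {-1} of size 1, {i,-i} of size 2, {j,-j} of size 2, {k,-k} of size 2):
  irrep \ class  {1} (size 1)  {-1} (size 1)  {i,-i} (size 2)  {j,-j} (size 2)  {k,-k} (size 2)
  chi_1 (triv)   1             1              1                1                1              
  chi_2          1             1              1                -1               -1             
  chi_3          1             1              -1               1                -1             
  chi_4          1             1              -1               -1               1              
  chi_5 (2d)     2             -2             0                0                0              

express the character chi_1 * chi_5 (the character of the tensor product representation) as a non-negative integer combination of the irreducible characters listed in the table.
chi_1 tensor chi_5 = chi_5 (all other irreducibles have multiplicity 0).

Explanation: The character of a tensor product is the pointwise product (chi_1 * chi_5)(C) = chi_1(C) * chi_5(C):
  {1}: (1)*(2), {-1}: (1)*(-2), {i,-i}: (1)*(0), {j,-j}: (1)*(0), {k,-k}: (1)*(0)
so (chi_1 * chi_5) takes values
  {1} -> 2, {-1} -> -2, {i,-i} -> 0, {j,-j} -> 0, {k,-k} -> 0.
Now take the inner product of this character with each irreducible chi from the table, <chi_1*chi_5, chi> = (1/8) sum_C |C| (chi_1*chi_5)(C) conj(chi(C)):
  <chi_1*chi_5, chi_1> = (1/8)[1*(2)*conj(1) + 1*(-2)*conj(1) + 2*(0)*conj(1) + 2*(0)*conj(1) + 2*(0)*conj(1)]
      = (1/8)[(2) + (-2) + (0) + (0) + (0)] = 0/8 = 0
  <chi_1*chi_5, chi_2> = (1/8)[1*(2)*conj(1) + 1*(-2)*conj(1) + 2*(0)*conj(1) + 2*(0)*conj(-1) + 2*(0)*conj(-1)]
      = (1/8)[(2) + (-2) + (0) + (0) + (0)] = 0/8 = 0
  <chi_1*chi_5, chi_3> = (1/8)[1*(2)*conj(1) + 1*(-2)*conj(1) + 2*(0)*conj(-1) + 2*(0)*conj(1) + 2*(0)*conj(-1)]
      = (1/8)[(2) + (-2) + (0) + (0) + (0)] = 0/8 = 0
  <chi_1*chi_5, chi_4> = (1/8)[1*(2)*conj(1) + 1*(-2)*conj(1) + 2*(0)*conj(-1) + 2*(0)*conj(-1) + 2*(0)*conj(1)]
      = (1/8)[(2) + (-2) + (0) + (0) + (0)] = 0/8 = 0
  <chi_1*chi_5, chi_5> = (1/8)[1*(2)*conj(2) + 1*(-2)*conj(-2) + 2*(0)*conj(0) + 2*(0)*conj(0) + 2*(0)*conj(0)]
      = (1/8)[(4) + (4) + (0) + (0) + (0)] = 8/8 = 1
Hence the multiplicities are chi_5: 1. Dimension check: dim(chi_1)*dim(chi_5) = 1*2 = 2 and sum (mult * dim) = 1*2 = 2.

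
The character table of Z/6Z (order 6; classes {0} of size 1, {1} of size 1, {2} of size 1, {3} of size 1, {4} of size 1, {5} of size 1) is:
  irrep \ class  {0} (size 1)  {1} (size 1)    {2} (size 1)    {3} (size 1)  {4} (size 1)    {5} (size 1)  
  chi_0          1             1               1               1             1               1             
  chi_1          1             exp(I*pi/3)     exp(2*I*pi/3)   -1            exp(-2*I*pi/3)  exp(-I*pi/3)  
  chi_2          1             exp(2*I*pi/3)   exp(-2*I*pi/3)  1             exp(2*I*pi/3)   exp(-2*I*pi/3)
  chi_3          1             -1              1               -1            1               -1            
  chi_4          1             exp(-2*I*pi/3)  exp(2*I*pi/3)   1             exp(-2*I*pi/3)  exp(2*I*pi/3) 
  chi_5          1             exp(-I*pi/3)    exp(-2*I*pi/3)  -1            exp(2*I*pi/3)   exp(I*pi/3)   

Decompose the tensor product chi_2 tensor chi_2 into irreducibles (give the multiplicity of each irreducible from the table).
chi_2 tensor chi_2 = chi_4 (all other irreducibles have multiplicity 0).

Details: The character of a tensor product is the pointwise product (chi_2 * chi_2)(C) = chi_2(C) * chi_2(C):
  {0}: (1)*(1), {1}: (exp(2*I*pi/3))*(exp(2*I*pi/3)), {2}: (exp(-2*I*pi/3))*(exp(-2*I*pi/3)), {3}: (1)*(1), {4}: (exp(2*I*pi/3))*(exp(2*I*pi/3)), {5}: (exp(-2*I*pi/3))*(exp(-2*I*pi/3))
so (chi_2 * chi_2) takes values
  {0} -> 1, {1} -> exp(-2*I*pi/3), {2} -> exp(2*I*pi/3), {3} -> 1, {4} -> exp(-2*I*pi/3), {5} -> exp(2*I*pi/3).
Now take the inner product of this character with each irreducible chi from the table, <chi_2*chi_2, chi> = (1/6) sum_C |C| (chi_2*chi_2)(C) conj(chi(C)):
  <chi_2*chi_2, chi_0> = (1/6)[1*(1)*conj(1) + 1*(exp(-2*I*pi/3))*conj(1) + 1*(exp(2*I*pi/3))*conj(1) + 1*(1)*conj(1) + 1*(exp(-2*I*pi/3))*conj(1) + 1*(exp(2*I*pi/3))*conj(1)]
      = (1/6)[(1) + (exp(-2*I*pi/3)) + (exp(2*I*pi/3)) + (1) + (exp(-2*I*pi/3)) + (exp(2*I*pi/3))] = 0/6 = 0
  <chi_2*chi_2, chi_1> = (1/6)[1*(1)*conj(1) + 1*(exp(-2*I*pi/3))*conj(exp(I*pi/3)) + 1*(exp(2*I*pi/3))*conj(exp(2*I*pi/3)) + 1*(1)*conj(-1) + 1*(exp(-2*I*pi/3))*conj(exp(-2*I*pi/3)) + 1*(exp(2*I*pi/3))*conj(exp(-I*pi/3))]
      = (1/6)[(1) + (-1) + (1) + (-1) + (1) + (-1)] = 0/6 = 0
  <chi_2*chi_2, chi_2> = (1/6)[1*(1)*conj(1) + 1*(exp(-2*I*pi/3))*conj(exp(2*I*pi/3)) + 1*(exp(2*I*pi/3))*conj(exp(-2*I*pi/3)) + 1*(1)*conj(1) + 1*(exp(-2*I*pi/3))*conj(exp(2*I*pi/3)) + 1*(exp(2*I*pi/3))*conj(exp(-2*I*pi/3))]
      = (1/6)[(1) + (exp(2*I*pi/3)) + (exp(-2*I*pi/3)) + (1) + (exp(2*I*pi/3)) + (exp(-2*I*pi/3))] = 0/6 = 0
  <chi_2*chi_2, chi_3> = (1/6)[1*(1)*conj(1) + 1*(exp(-2*I*pi/3))*conj(-1) + 1*(exp(2*I*pi/3))*conj(1) + 1*(1)*conj(-1) + 1*(exp(-2*I*pi/3))*conj(1) + 1*(exp(2*I*pi/3))*conj(-1)]
      = (1/6)[(1) + (-exp(-2*I*pi/3)) + (exp(2*I*pi/3)) + (-1) + (exp(-2*I*pi/3)) + (-exp(2*I*pi/3))] = 0/6 = 0
  <chi_2*chi_2, chi_4> = (1/6)[1*(1)*conj(1) + 1*(exp(-2*I*pi/3))*conj(exp(-2*I*pi/3)) + 1*(exp(2*I*pi/3))*conj(exp(2*I*pi/3)) + 1*(1)*conj(1) + 1*(exp(-2*I*pi/3))*conj(exp(-2*I*pi/3)) + 1*(exp(2*I*pi/3))*conj(exp(2*I*pi/3))]
      = (1/6)[(1) + (1) + (1) + (1) + (1) + (1)] = 6/6 = 1
  <chi_2*chi_2, chi_5> = (1/6)[1*(1)*conj(1) + 1*(exp(-2*I*pi/3))*conj(exp(-I*pi/3)) + 1*(exp(2*I*pi/3))*conj(exp(-2*I*pi/3)) + 1*(1)*conj(-1) + 1*(exp(-2*I*pi/3))*conj(exp(2*I*pi/3)) + 1*(exp(2*I*pi/3))*conj(exp(I*pi/3))]
      = (1/6)[(1) + (exp(-I*pi/3)) + (exp(-2*I*pi/3)) + (-1) + (exp(2*I*pi/3)) + (exp(I*pi/3))] = 0/6 = 0
(Exp terms are combined using exp(i*s)*conj(exp(i*t)) = exp(i*(s-t)), and sums of them are collapsed using the identity that for every m > 1 the m distinct m-th roots of unity sum to 0, e.g. 1 + exp(2*I*pi/3) + exp(-2*I*pi/3) = 0.)
Hence the multiplicities are chi_4: 1. Dimension check: dim(chi_2)*dim(chi_2) = 1*1 = 1 and sum (mult * dim) = 1*1 = 1.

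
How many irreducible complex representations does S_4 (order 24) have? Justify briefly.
5

Explanation: The number of irreducible complex representations of a finite group equals its number of conjugacy classes. Conjugacy classes in S_4 correspond to cycle types, i.e. partitions of 4; there are p(4) = 5 of them, so S_4 (order 24) has exactly 5 irreducible complex representations.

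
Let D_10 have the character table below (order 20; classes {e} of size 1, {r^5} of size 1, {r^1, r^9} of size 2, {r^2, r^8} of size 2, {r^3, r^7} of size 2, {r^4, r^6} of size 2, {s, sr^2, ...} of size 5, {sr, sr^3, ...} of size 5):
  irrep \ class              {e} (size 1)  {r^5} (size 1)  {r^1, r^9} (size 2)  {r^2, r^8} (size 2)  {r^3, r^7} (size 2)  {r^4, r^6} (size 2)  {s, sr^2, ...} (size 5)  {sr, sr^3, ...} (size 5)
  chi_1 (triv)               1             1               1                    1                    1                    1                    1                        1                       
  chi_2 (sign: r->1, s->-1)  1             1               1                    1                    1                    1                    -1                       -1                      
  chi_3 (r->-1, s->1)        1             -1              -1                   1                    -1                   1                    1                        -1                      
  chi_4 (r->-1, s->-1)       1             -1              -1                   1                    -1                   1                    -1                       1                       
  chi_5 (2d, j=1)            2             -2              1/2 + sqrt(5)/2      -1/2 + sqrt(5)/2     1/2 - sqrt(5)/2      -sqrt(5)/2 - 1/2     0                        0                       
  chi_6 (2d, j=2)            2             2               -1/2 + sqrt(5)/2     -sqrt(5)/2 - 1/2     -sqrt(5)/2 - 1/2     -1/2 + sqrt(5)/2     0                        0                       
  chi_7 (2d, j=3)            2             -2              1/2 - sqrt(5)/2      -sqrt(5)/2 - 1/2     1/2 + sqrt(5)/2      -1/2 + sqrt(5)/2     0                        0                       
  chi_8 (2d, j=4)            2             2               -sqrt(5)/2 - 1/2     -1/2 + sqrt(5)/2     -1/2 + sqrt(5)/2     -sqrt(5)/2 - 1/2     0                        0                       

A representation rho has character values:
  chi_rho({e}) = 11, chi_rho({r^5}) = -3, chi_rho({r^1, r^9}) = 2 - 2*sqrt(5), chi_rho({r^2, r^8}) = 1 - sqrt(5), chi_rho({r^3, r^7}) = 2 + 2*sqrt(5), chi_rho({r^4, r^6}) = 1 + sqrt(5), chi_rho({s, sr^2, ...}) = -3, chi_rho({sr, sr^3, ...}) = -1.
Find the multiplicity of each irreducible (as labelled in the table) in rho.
Multiplicities: chi_1: 0, chi_2: 2, chi_3: 0, chi_4: 1, chi_5: 0, chi_6: 0, chi_7: 3, chi_8: 1.

Why: Use <chi_rho, chi> = (1/|G|) sum_C |C| * chi_rho(C) * conj(chi(C)) with |G| = 20 for each irreducible chi in the table:
  <chi_rho, chi_1> = (1/20)[1*(11)*conj(1) + 1*(-3)*conj(1) + 2*(2 - 2*sqrt(5))*conj(1) + 2*(1 - sqrt(5))*conj(1) + 2*(2 + 2*sqrt(5))*conj(1) + 2*(1 + sqrt(5))*conj(1) + 5*(-3)*conj(1) + 5*(-1)*conj(1)]
      = (1/20)[(11) + (-3) + (4 - 4*sqrt(5)) + (2 - 2*sqrt(5)) + (4 + 4*sqrt(5)) + (2 + 2*sqrt(5)) + (-15) + (-5)] = 0/20 = 0
  <chi_rho, chi_2> = (1/20)[1*(11)*conj(1) + 1*(-3)*conj(1) + 2*(2 - 2*sqrt(5))*conj(1) + 2*(1 - sqrt(5))*conj(1) + 2*(2 + 2*sqrt(5))*conj(1) + 2*(1 + sqrt(5))*conj(1) + 5*(-3)*conj(-1) + 5*(-1)*conj(-1)]
      = (1/20)[(11) + (-3) + (4 - 4*sqrt(5)) + (2 - 2*sqrt(5)) + (4 + 4*sqrt(5)) + (2 + 2*sqrt(5)) + (15) + (5)] = 40/20 = 2
  <chi_rho, chi_3> = (1/20)[1*(11)*conj(1) + 1*(-3)*conj(-1) + 2*(2 - 2*sqrt(5))*conj(-1) + 2*(1 - sqrt(5))*conj(1) + 2*(2 + 2*sqrt(5))*conj(-1) + 2*(1 + sqrt(5))*conj(1) + 5*(-3)*conj(1) + 5*(-1)*conj(-1)]
      = (1/20)[(11) + (3) + (-4 + 4*sqrt(5)) + (2 - 2*sqrt(5)) + (-4*sqrt(5) - 4) + (2 + 2*sqrt(5)) + (-15) + (5)] = 0/20 = 0
  <chi_rho, chi_4> = (1/20)[1*(11)*conj(1) + 1*(-3)*conj(-1) + 2*(2 - 2*sqrt(5))*conj(-1) + 2*(1 - sqrt(5))*conj(1) + 2*(2 + 2*sqrt(5))*conj(-1) + 2*(1 + sqrt(5))*conj(1) + 5*(-3)*conj(-1) + 5*(-1)*conj(1)]
      = (1/20)[(11) + (3) + (-4 + 4*sqrt(5)) + (2 - 2*sqrt(5)) + (-4*sqrt(5) - 4) + (2 + 2*sqrt(5)) + (15) + (-5)] = 20/20 = 1
  <chi_rho, chi_5> = (1/20)[1*(11)*conj(2) + 1*(-3)*conj(-2) + 2*(2 - 2*sqrt(5))*conj(1/2 + sqrt(5)/2) + 2*(1 - sqrt(5))*conj(-1/2 + sqrt(5)/2) + 2*(2 + 2*sqrt(5))*conj(1/2 - sqrt(5)/2) + 2*(1 + sqrt(5))*conj(-sqrt(5)/2 - 1/2) + 5*(-3)*conj(0) + 5*(-1)*conj(0)]
      = (1/20)[(22) + (6) + (-8) + (-6 + 2*sqrt(5)) + (-8) + (-6 - 2*sqrt(5)) + (0) + (0)] = 0/20 = 0
  <chi_rho, chi_6> = (1/20)[1*(11)*conj(2) + 1*(-3)*conj(2) + 2*(2 - 2*sqrt(5))*conj(-1/2 + sqrt(5)/2) + 2*(1 - sqrt(5))*conj(-sqrt(5)/2 - 1/2) + 2*(2 + 2*sqrt(5))*conj(-sqrt(5)/2 - 1/2) + 2*(1 + sqrt(5))*conj(-1/2 + sqrt(5)/2) + 5*(-3)*conj(0) + 5*(-1)*conj(0)]
      = (1/20)[(22) + (-6) + (-12 + 4*sqrt(5)) + (4) + (-12 - 4*sqrt(5)) + (4) + (0) + (0)] = 0/20 = 0
  <chi_rho, chi_7> = (1/20)[1*(11)*conj(2) + 1*(-3)*conj(-2) + 2*(2 - 2*sqrt(5))*conj(1/2 - sqrt(5)/2) + 2*(1 - sqrt(5))*conj(-sqrt(5)/2 - 1/2) + 2*(2 + 2*sqrt(5))*conj(1/2 + sqrt(5)/2) + 2*(1 + sqrt(5))*conj(-1/2 + sqrt(5)/2) + 5*(-3)*conj(0) + 5*(-1)*conj(0)]
      = (1/20)[(22) + (6) + (12 - 4*sqrt(5)) + (4) + (4*sqrt(5) + 12) + (4) + (0) + (0)] = 60/20 = 3
  <chi_rho, chi_8> = (1/20)[1*(11)*conj(2) + 1*(-3)*conj(2) + 2*(2 - 2*sqrt(5))*conj(-sqrt(5)/2 - 1/2) + 2*(1 - sqrt(5))*conj(-1/2 + sqrt(5)/2) + 2*(2 + 2*sqrt(5))*conj(-1/2 + sqrt(5)/2) + 2*(1 + sqrt(5))*conj(-sqrt(5)/2 - 1/2) + 5*(-3)*conj(0) + 5*(-1)*conj(0)]
      = (1/20)[(22) + (-6) + (8) + (-6 + 2*sqrt(5)) + (8) + (-6 - 2*sqrt(5)) + (0) + (0)] = 20/20 = 1
Dimension check: dim(rho) = sum (mult * dim) = 0*1 + 2*1 + 0*1 + 1*1 + 0*2 + 0*2 + 3*2 + 1*2 = 11 = chi_rho(e) = 11.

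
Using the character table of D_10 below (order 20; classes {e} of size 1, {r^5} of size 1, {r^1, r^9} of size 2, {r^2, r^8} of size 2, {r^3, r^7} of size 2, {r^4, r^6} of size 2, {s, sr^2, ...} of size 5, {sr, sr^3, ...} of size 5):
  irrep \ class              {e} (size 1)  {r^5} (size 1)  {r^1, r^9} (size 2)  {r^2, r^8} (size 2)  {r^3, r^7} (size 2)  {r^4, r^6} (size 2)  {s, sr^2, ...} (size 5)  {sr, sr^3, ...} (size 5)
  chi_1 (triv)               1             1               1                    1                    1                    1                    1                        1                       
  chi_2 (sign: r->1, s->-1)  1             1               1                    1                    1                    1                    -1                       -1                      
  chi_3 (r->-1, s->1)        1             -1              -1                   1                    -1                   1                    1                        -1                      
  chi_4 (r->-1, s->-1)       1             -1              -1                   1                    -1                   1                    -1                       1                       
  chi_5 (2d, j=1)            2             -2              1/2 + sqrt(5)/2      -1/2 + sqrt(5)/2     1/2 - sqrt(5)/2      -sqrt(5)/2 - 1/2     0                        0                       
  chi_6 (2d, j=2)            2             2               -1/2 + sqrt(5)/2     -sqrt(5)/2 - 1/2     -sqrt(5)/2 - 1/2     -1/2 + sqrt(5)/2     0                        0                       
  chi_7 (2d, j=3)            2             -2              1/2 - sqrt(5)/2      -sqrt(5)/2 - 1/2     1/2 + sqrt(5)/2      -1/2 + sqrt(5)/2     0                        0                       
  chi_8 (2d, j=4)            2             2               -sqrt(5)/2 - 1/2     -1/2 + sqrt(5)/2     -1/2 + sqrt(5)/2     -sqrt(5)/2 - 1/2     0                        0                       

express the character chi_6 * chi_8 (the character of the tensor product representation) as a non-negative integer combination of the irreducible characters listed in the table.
chi_6 tensor chi_8 = chi_6 + chi_8 (all other irreducibles have multiplicity 0).

Reasoning: The character of a tensor product is the pointwise product (chi_6 * chi_8)(C) = chi_6(C) * chi_8(C):
  {e}: (2)*(2), {r^5}: (2)*(2), {r^1, r^9}: (-1/2 + sqrt(5)/2)*(-sqrt(5)/2 - 1/2), {r^2, r^8}: (-sqrt(5)/2 - 1/2)*(-1/2 + sqrt(5)/2), {r^3, r^7}: (-sqrt(5)/2 - 1/2)*(-1/2 + sqrt(5)/2), {r^4, r^6}: (-1/2 + sqrt(5)/2)*(-sqrt(5)/2 - 1/2), {s, sr^2, ...}: (0)*(0), {sr, sr^3, ...}: (0)*(0)
so (chi_6 * chi_8) takes values
  {e} -> 4, {r^5} -> 4, {r^1, r^9} -> -1, {r^2, r^8} -> -1, {r^3, r^7} -> -1, {r^4, r^6} -> -1, {s, sr^2, ...} -> 0, {sr, sr^3, ...} -> 0.
Now take the inner product of this character with each irreducible chi from the table, <chi_6*chi_8, chi> = (1/20) sum_C |C| (chi_6*chi_8)(C) conj(chi(C)):
  <chi_6*chi_8, chi_1> = (1/20)[1*(4)*conj(1) + 1*(4)*conj(1) + 2*(-1)*conj(1) + 2*(-1)*conj(1) + 2*(-1)*conj(1) + 2*(-1)*conj(1) + 5*(0)*conj(1) + 5*(0)*conj(1)]
      = (1/20)[(4) + (4) + (-2) + (-2) + (-2) + (-2) + (0) + (0)] = 0/20 = 0
  <chi_6*chi_8, chi_2> = (1/20)[1*(4)*conj(1) + 1*(4)*conj(1) + 2*(-1)*conj(1) + 2*(-1)*conj(1) + 2*(-1)*conj(1) + 2*(-1)*conj(1) + 5*(0)*conj(-1) + 5*(0)*conj(-1)]
      = (1/20)[(4) + (4) + (-2) + (-2) + (-2) + (-2) + (0) + (0)] = 0/20 = 0
  <chi_6*chi_8, chi_3> = (1/20)[1*(4)*conj(1) + 1*(4)*conj(-1) + 2*(-1)*conj(-1) + 2*(-1)*conj(1) + 2*(-1)*conj(-1) + 2*(-1)*conj(1) + 5*(0)*conj(1) + 5*(0)*conj(-1)]
      = (1/20)[(4) + (-4) + (2) + (-2) + (2) + (-2) + (0) + (0)] = 0/20 = 0
  <chi_6*chi_8, chi_4> = (1/20)[1*(4)*conj(1) + 1*(4)*conj(-1) + 2*(-1)*conj(-1) + 2*(-1)*conj(1) + 2*(-1)*conj(-1) + 2*(-1)*conj(1) + 5*(0)*conj(-1) + 5*(0)*conj(1)]
      = (1/20)[(4) + (-4) + (2) + (-2) + (2) + (-2) + (0) + (0)] = 0/20 = 0
  <chi_6*chi_8, chi_5> = (1/20)[1*(4)*conj(2) + 1*(4)*conj(-2) + 2*(-1)*conj(1/2 + sqrt(5)/2) + 2*(-1)*conj(-1/2 + sqrt(5)/2) + 2*(-1)*conj(1/2 - sqrt(5)/2) + 2*(-1)*conj(-sqrt(5)/2 - 1/2) + 5*(0)*conj(0) + 5*(0)*conj(0)]
      = (1/20)[(8) + (-8) + (-sqrt(5) - 1) + (1 - sqrt(5)) + (-1 + sqrt(5)) + (1 + sqrt(5)) + (0) + (0)] = 0/20 = 0
  <chi_6*chi_8, chi_6> = (1/20)[1*(4)*conj(2) + 1*(4)*conj(2) + 2*(-1)*conj(-1/2 + sqrt(5)/2) + 2*(-1)*conj(-sqrt(5)/2 - 1/2) + 2*(-1)*conj(-sqrt(5)/2 - 1/2) + 2*(-1)*conj(-1/2 + sqrt(5)/2) + 5*(0)*conj(0) + 5*(0)*conj(0)]
      = (1/20)[(8) + (8) + (1 - sqrt(5)) + (1 + sqrt(5)) + (1 + sqrt(5)) + (1 - sqrt(5)) + (0) + (0)] = 20/20 = 1
  <chi_6*chi_8, chi_7> = (1/20)[1*(4)*conj(2) + 1*(4)*conj(-2) + 2*(-1)*conj(1/2 - sqrt(5)/2) + 2*(-1)*conj(-sqrt(5)/2 - 1/2) + 2*(-1)*conj(1/2 + sqrt(5)/2) + 2*(-1)*conj(-1/2 + sqrt(5)/2) + 5*(0)*conj(0) + 5*(0)*conj(0)]
      = (1/20)[(8) + (-8) + (-1 + sqrt(5)) + (1 + sqrt(5)) + (-sqrt(5) - 1) + (1 - sqrt(5)) + (0) + (0)] = 0/20 = 0
  <chi_6*chi_8, chi_8> = (1/20)[1*(4)*conj(2) + 1*(4)*conj(2) + 2*(-1)*conj(-sqrt(5)/2 - 1/2) + 2*(-1)*conj(-1/2 + sqrt(5)/2) + 2*(-1)*conj(-1/2 + sqrt(5)/2) + 2*(-1)*conj(-sqrt(5)/2 - 1/2) + 5*(0)*conj(0) + 5*(0)*conj(0)]
      = (1/20)[(8) + (8) + (1 + sqrt(5)) + (1 - sqrt(5)) + (1 - sqrt(5)) + (1 + sqrt(5)) + (0) + (0)] = 20/20 = 1
Hence the multiplicities are chi_6: 1, chi_8: 1. Dimension check: dim(chi_6)*dim(chi_8) = 2*2 = 4 and sum (mult * dim) = 1*2 + 1*2 = 4.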